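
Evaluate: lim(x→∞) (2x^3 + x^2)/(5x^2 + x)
This is an ∞/∞ indeterminate form.

Apply L'Hôpital's rule: differentiate numerator and denominator separately.
  f(x) = 2·x^3 + x^2   ⇒   f'(x) = 6·x^2 + 2·x
  g(x) = 5·x^2 + x   ⇒   g'(x) = 10·x + 1
  lim(x→∞) f'(x)/g'(x) = lim(x→∞) (6·x^2 + 2·x)/(10·x + 1)
  = ∞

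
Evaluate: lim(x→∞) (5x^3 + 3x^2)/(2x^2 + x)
This is an ∞/∞ indeterminate form.

Apply L'Hôpital's rule: differentiate numerator and denominator separately.
  f(x) = 5·x^3 + 3·x^2   ⇒   f'(x) = 15·x^2 + 6·x
  g(x) = 2·x^2 + x   ⇒   g'(x) = 4·x + 1
  lim(x→∞) f'(x)/g'(x) = lim(x→∞) (15·x^2 + 6·x)/(4·x + 1)
  = ∞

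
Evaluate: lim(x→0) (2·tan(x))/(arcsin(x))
This is a 0/0 indeterminate form.

Apply L'Hôpital's rule: differentiate numerator and denominator separately.
  f(x) = 2·tan(x)   ⇒   f'(x) = 2·tan(x)^2 + 2
  g(x) = asin(x)   ⇒   g'(x) = 1/sqrt(1 - x^2)
  lim(x→0) f'(x)/g'(x) = lim(x→0) (2·tan(x)^2 + 2)/(1/sqrt(1 - x^2))
  = 2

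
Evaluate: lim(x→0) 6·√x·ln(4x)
This is a 0·∞ indeterminate form.

Rewrite 0·∞ as a quotient (0/0 or ∞/∞ form), then apply L'Hôpital's rule:
  lim(x→0) 6·√x·ln(4x) = 0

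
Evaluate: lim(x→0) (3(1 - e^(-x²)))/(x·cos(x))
This is a 0/0 indeterminate form.

Apply L'Hôpital's rule: differentiate numerator and denominator separately.
  f(x) = 3 - 3·e^(-x^2)   ⇒   f'(x) = 6·x·e^(-x^2)
  g(x) = x·cos(x)   ⇒   g'(x) = -x·sin(x) + cos(x)
  lim(x→0) f'(x)/g'(x) = lim(x→0) (6·x·e^(-x^2))/(-x·sin(x) + cos(x))
  = 0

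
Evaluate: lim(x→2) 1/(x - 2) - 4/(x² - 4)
This is an ∞-∞ indeterminate form.

Combine fractions or rationalize to convert ∞-∞ to 0/0 form:
  lim(x→2) 1/(x - 2) - 4/(x² - 4) = 1/4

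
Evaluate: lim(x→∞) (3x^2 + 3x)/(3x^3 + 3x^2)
This is an ∞/∞ indeterminate form.

Apply L'Hôpital's rule: differentiate numerator and denominator separately.
  f(x) = 3·x^2 + 3·x   ⇒   f'(x) = 6·x + 3
  g(x) = 3·x^3 + 3·x^2   ⇒   g'(x) = 9·x^2 + 6·x
  lim(x→∞) f'(x)/g'(x) = lim(x→∞) (6·x + 3)/(9·x^2 + 6·x)
  = 0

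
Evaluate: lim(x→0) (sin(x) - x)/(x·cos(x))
This is a 0/0 indeterminate form.

Apply L'Hôpital's rule: differentiate numerator and denominator separately.
  f(x) = -x + sin(x)   ⇒   f'(x) = cos(x) - 1
  g(x) = x·cos(x)   ⇒   g'(x) = -x·sin(x) + cos(x)
  lim(x→0) f'(x)/g'(x) = lim(x→0) (cos(x) - 1)/(-x·sin(x) + cos(x))
  = 0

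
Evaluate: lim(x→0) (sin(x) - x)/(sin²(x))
This is a 0/0 indeterminate form.

Apply L'Hôpital's rule: differentiate numerator and denominator separately.
  f(x) = -x + sin(x)   ⇒   f'(x) = cos(x) - 1
  g(x) = sin(x)^2   ⇒   g'(x) = 2·sin(x)·cos(x)
  lim(x→0) f'(x)/g'(x) = lim(x→0) (cos(x) - 1)/(2·sin(x)·cos(x))
  = 0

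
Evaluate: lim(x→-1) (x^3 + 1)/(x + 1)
This is a standard limit.

Factor or rationalize the expression:
  lim(x→-1) (x^3 + 1)/(x + 1) = 3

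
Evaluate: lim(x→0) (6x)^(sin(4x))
This is an exponential indeterminate form.

For exponential indeterminate forms, take the natural log:
  Let L = lim(x→0) (6x)^(sin(4x))
  Then ln(L) = lim(x→0) [exponent × ln(base)]
  Evaluate using L'Hôpital or standard limits, then exponentiate.
  L = 1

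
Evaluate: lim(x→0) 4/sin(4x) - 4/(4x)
This is an ∞-∞ indeterminate form.

Combine fractions or rationalize to convert ∞-∞ to 0/0 form:
  lim(x→0) 4/sin(4x) - 4/(4x) = 0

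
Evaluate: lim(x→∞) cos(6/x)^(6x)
This is an exponential indeterminate form.

For exponential indeterminate forms, take the natural log:
  Let L = lim(x→∞) cos(6/x)^(6x)
  Then ln(L) = lim(x→∞) [exponent × ln(base)]
  Evaluate using L'Hôpital or standard limits, then exponentiate.
  L = 1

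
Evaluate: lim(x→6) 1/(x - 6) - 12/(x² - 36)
This is an ∞-∞ indeterminate form.

Combine fractions or rationalize to convert ∞-∞ to 0/0 form:
  lim(x→6) 1/(x - 6) - 12/(x² - 36) = 1/12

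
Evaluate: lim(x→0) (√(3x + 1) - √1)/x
This is a standard limit.

Factor or rationalize the expression:
  lim(x→0) (√(3x + 1) - √1)/x = 3/2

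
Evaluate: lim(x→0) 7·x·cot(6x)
This is a 0·∞ indeterminate form.

Rewrite 0·∞ as a quotient (0/0 or ∞/∞ form), then apply L'Hôpital's rule:
  lim(x→0) 7·x·cot(6x) = 7/6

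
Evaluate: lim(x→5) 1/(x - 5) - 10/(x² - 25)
This is an ∞-∞ indeterminate form.

Combine fractions or rationalize to convert ∞-∞ to 0/0 form:
  lim(x→5) 1/(x - 5) - 10/(x² - 25) = 1/10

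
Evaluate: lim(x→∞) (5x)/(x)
This is an ∞/∞ indeterminate form.

Apply L'Hôpital's rule: differentiate numerator and denominator separately.
  f(x) = 5·x   ⇒   f'(x) = 5
  g(x) = x   ⇒   g'(x) = 1
  lim(x→∞) f'(x)/g'(x) = lim(x→∞) (5)/(1)
  = 5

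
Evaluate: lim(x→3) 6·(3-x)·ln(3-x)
This is a 0·∞ indeterminate form.

Rewrite 0·∞ as a quotient (0/0 or ∞/∞ form), then apply L'Hôpital's rule:
  lim(x→3) 6·(3-x)·ln(3-x) = 0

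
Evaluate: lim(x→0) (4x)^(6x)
This is an exponential indeterminate form.

For exponential indeterminate forms, take the natural log:
  Let L = lim(x→0) (4x)^(6x)
  Then ln(L) = lim(x→0) [exponent × ln(base)]
  Evaluate using L'Hôpital or standard limits, then exponentiate.
  L = 1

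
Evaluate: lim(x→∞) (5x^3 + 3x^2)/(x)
This is an ∞/∞ indeterminate form.

Apply L'Hôpital's rule: differentiate numerator and denominator separately.
  f(x) = 5·x^3 + 3·x^2   ⇒   f'(x) = 15·x^2 + 6·x
  g(x) = x   ⇒   g'(x) = 1
  lim(x→∞) f'(x)/g'(x) = lim(x→∞) (15·x^2 + 6·x)/(1)
  = ∞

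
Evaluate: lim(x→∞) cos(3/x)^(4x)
This is an exponential indeterminate form.

For exponential indeterminate forms, take the natural log:
  Let L = lim(x→∞) cos(3/x)^(4x)
  Then ln(L) = lim(x→∞) [exponent × ln(base)]
  Evaluate using L'Hôpital or standard limits, then exponentiate.
  L = 1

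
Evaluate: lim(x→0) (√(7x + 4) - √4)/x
This is a standard limit.

Factor or rationalize the expression:
  lim(x→0) (√(7x + 4) - √4)/x = 7/4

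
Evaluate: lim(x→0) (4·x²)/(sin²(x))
This is a 0/0 indeterminate form.

Apply L'Hôpital's rule: differentiate numerator and denominator separately.
  f(x) = 4·x^2   ⇒   f'(x) = 8·x
  g(x) = sin(x)^2   ⇒   g'(x) = 2·sin(x)·cos(x)
  lim(x→0) f'(x)/g'(x) = lim(x→0) (8·x)/(2·sin(x)·cos(x))
  = 4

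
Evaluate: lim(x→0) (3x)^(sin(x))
This is an exponential indeterminate form.

For exponential indeterminate forms, take the natural log:
  Let L = lim(x→0) (3x)^(sin(x))
  Then ln(L) = lim(x→0) [exponent × ln(base)]
  Evaluate using L'Hôpital or standard limits, then exponentiate.
  L = 1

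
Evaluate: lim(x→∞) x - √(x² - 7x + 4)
This is an ∞-∞ indeterminate form.

Combine fractions or rationalize to convert ∞-∞ to 0/0 form:
  lim(x→∞) x - √(x² - 7x + 4) = 7/2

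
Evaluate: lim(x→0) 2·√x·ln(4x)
This is a 0·∞ indeterminate form.

Rewrite 0·∞ as a quotient (0/0 or ∞/∞ form), then apply L'Hôpital's rule:
  lim(x→0) 2·√x·ln(4x) = 0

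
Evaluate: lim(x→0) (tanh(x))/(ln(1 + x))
This is a 0/0 indeterminate form.

Apply L'Hôpital's rule: differentiate numerator and denominator separately.
  f(x) = tanh(x)   ⇒   f'(x) = 1 - tanh(x)^2
  g(x) = ln(x + 1)   ⇒   g'(x) = 1/(x + 1)
  lim(x→0) f'(x)/g'(x) = lim(x→0) (1 - tanh(x)^2)/(1/(x + 1))
  = 1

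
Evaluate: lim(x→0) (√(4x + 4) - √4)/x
This is a standard limit.

Factor or rationalize the expression:
  lim(x→0) (√(4x + 4) - √4)/x = 1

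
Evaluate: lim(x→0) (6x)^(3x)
This is an exponential indeterminate form.

For exponential indeterminate forms, take the natural log:
  Let L = lim(x→0) (6x)^(3x)
  Then ln(L) = lim(x→0) [exponent × ln(base)]
  Evaluate using L'Hôpital or standard limits, then exponentiate.
  L = 1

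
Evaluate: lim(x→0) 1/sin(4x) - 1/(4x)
This is an ∞-∞ indeterminate form.

Combine fractions or rationalize to convert ∞-∞ to 0/0 form:
  lim(x→0) 1/sin(4x) - 1/(4x) = 0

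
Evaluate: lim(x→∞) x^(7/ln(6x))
This is an exponential indeterminate form.

For exponential indeterminate forms, take the natural log:
  Let L = lim(x→∞) x^(7/ln(6x))
  Then ln(L) = lim(x→∞) [exponent × ln(base)]
  Evaluate using L'Hôpital or standard limits, then exponentiate.
  L = e^(7)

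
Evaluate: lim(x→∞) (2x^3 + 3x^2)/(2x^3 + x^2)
This is an ∞/∞ indeterminate form.

Apply L'Hôpital's rule: differentiate numerator and denominator separately.
  f(x) = 2·x^3 + 3·x^2   ⇒   f'(x) = 6·x^2 + 6·x
  g(x) = 2·x^3 + x^2   ⇒   g'(x) = 6·x^2 + 2·x
  lim(x→∞) f'(x)/g'(x) = lim(x→∞) (6·x^2 + 6·x)/(6·x^2 + 2·x)
  = 1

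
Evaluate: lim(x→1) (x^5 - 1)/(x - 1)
This is a standard limit.

Factor or rationalize the expression:
  lim(x→1) (x^5 - 1)/(x - 1) = 5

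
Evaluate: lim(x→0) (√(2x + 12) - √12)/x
This is a standard limit.

Factor or rationalize the expression:
  lim(x→0) (√(2x + 12) - √12)/x = sqrt(3)/6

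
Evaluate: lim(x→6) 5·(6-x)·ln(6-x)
This is a 0·∞ indeterminate form.

Rewrite 0·∞ as a quotient (0/0 or ∞/∞ form), then apply L'Hôpital's rule:
  lim(x→6) 5·(6-x)·ln(6-x) = 0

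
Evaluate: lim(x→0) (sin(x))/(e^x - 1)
This is a 0/0 indeterminate form.

Apply L'Hôpital's rule: differentiate numerator and denominator separately.
  f(x) = sin(x)   ⇒   f'(x) = cos(x)
  g(x) = e^(x) - 1   ⇒   g'(x) = e^(x)
  lim(x→0) f'(x)/g'(x) = lim(x→0) (cos(x))/(e^(x))
  = 1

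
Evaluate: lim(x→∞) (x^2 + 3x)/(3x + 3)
This is an ∞/∞ indeterminate form.

Apply L'Hôpital's rule: differentiate numerator and denominator separately.
  f(x) = x^2 + 3·x   ⇒   f'(x) = 2·x + 3
  g(x) = 3·x + 3   ⇒   g'(x) = 3
  lim(x→∞) f'(x)/g'(x) = lim(x→∞) (2·x + 3)/(3)
  = ∞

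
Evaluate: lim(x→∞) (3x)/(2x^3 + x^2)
This is an ∞/∞ indeterminate form.

Apply L'Hôpital's rule: differentiate numerator and denominator separately.
  f(x) = 3·x   ⇒   f'(x) = 3
  g(x) = 2·x^3 + x^2   ⇒   g'(x) = 6·x^2 + 2·x
  lim(x→∞) f'(x)/g'(x) = lim(x→∞) (3)/(6·x^2 + 2·x)
  = 0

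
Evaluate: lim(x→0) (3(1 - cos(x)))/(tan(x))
This is a 0/0 indeterminate form.

Apply L'Hôpital's rule: differentiate numerator and denominator separately.
  f(x) = 3 - 3·cos(x)   ⇒   f'(x) = 3·sin(x)
  g(x) = tan(x)   ⇒   g'(x) = tan(x)^2 + 1
  lim(x→0) f'(x)/g'(x) = lim(x→0) (3·sin(x))/(tan(x)^2 + 1)
  = 0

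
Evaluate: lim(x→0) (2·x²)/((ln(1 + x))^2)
This is a 0/0 indeterminate form.

Apply L'Hôpital's rule: differentiate numerator and denominator separately.
  f(x) = 2·x^2   ⇒   f'(x) = 4·x
  g(x) = ln(x + 1)^2   ⇒   g'(x) = 2·ln(x + 1)/(x + 1)
  lim(x→0) f'(x)/g'(x) = lim(x→0) (4·x)/(2·ln(x + 1)/(x + 1))
  = 2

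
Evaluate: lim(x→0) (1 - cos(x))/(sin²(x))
This is a 0/0 indeterminate form.

Apply L'Hôpital's rule: differentiate numerator and denominator separately.
  f(x) = 1 - cos(x)   ⇒   f'(x) = sin(x)
  g(x) = sin(x)^2   ⇒   g'(x) = 2·sin(x)·cos(x)
  lim(x→0) f'(x)/g'(x) = lim(x→0) (sin(x))/(2·sin(x)·cos(x))
  = 1/2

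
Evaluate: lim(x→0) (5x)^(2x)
This is an exponential indeterminate form.

For exponential indeterminate forms, take the natural log:
  Let L = lim(x→0) (5x)^(2x)
  Then ln(L) = lim(x→0) [exponent × ln(base)]
  Evaluate using L'Hôpital or standard limits, then exponentiate.
  L = 1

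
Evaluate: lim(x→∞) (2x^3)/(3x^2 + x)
This is an ∞/∞ indeterminate form.

Apply L'Hôpital's rule: differentiate numerator and denominator separately.
  f(x) = 2·x^3   ⇒   f'(x) = 6·x^2
  g(x) = 3·x^2 + x   ⇒   g'(x) = 6·x + 1
  lim(x→∞) f'(x)/g'(x) = lim(x→∞) (6·x^2)/(6·x + 1)
  = ∞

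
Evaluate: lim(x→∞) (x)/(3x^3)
This is an ∞/∞ indeterminate form.

Apply L'Hôpital's rule: differentiate numerator and denominator separately.
  f(x) = x   ⇒   f'(x) = 1
  g(x) = 3·x^3   ⇒   g'(x) = 9·x^2
  lim(x→∞) f'(x)/g'(x) = lim(x→∞) (1)/(9·x^2)
  = 0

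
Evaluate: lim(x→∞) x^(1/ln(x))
This is an exponential indeterminate form.

For exponential indeterminate forms, take the natural log:
  Let L = lim(x→∞) x^(1/ln(x))
  Then ln(L) = lim(x→∞) [exponent × ln(base)]
  Evaluate using L'Hôpital or standard limits, then exponentiate.
  L = e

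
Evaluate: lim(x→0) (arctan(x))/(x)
This is a 0/0 indeterminate form.

Apply L'Hôpital's rule: differentiate numerator and denominator separately.
  f(x) = atan(x)   ⇒   f'(x) = 1/(x^2 + 1)
  g(x) = x   ⇒   g'(x) = 1
  lim(x→0) f'(x)/g'(x) = lim(x→0) (1/(x^2 + 1))/(1)
  = 1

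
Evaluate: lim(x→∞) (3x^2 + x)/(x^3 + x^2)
This is an ∞/∞ indeterminate form.

Apply L'Hôpital's rule: differentiate numerator and denominator separately.
  f(x) = 3·x^2 + x   ⇒   f'(x) = 6·x + 1
  g(x) = x^3 + x^2   ⇒   g'(x) = 3·x^2 + 2·x
  lim(x→∞) f'(x)/g'(x) = lim(x→∞) (6·x + 1)/(3·x^2 + 2·x)
  = 0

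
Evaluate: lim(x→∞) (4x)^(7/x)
This is an exponential indeterminate form.

For exponential indeterminate forms, take the natural log:
  Let L = lim(x→∞) (4x)^(7/x)
  Then ln(L) = lim(x→∞) [exponent × ln(base)]
  Evaluate using L'Hôpital or standard limits, then exponentiate.
  L = 1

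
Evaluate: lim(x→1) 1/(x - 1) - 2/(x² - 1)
This is an ∞-∞ indeterminate form.

Combine fractions or rationalize to convert ∞-∞ to 0/0 form:
  lim(x→1) 1/(x - 1) - 2/(x² - 1) = 1/2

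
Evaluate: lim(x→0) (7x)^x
This is an exponential indeterminate form.

For exponential indeterminate forms, take the natural log:
  Let L = lim(x→0) (7x)^x
  Then ln(L) = lim(x→0) [exponent × ln(base)]
  Evaluate using L'Hôpital or standard limits, then exponentiate.
  L = 1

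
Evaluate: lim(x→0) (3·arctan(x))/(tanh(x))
This is a 0/0 indeterminate form.

Apply L'Hôpital's rule: differentiate numerator and denominator separately.
  f(x) = 3·atan(x)   ⇒   f'(x) = 3/(x^2 + 1)
  g(x) = tanh(x)   ⇒   g'(x) = 1 - tanh(x)^2
  lim(x→0) f'(x)/g'(x) = lim(x→0) (3/(x^2 + 1))/(1 - tanh(x)^2)
  = 3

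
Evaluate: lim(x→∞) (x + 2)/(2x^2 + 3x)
This is an ∞/∞ indeterminate form.

Apply L'Hôpital's rule: differentiate numerator and denominator separately.
  f(x) = x + 2   ⇒   f'(x) = 1
  g(x) = 2·x^2 + 3·x   ⇒   g'(x) = 4·x + 3
  lim(x→∞) f'(x)/g'(x) = lim(x→∞) (1)/(4·x + 3)
  = 0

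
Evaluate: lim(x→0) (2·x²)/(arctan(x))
This is a 0/0 indeterminate form.

Apply L'Hôpital's rule: differentiate numerator and denominator separately.
  f(x) = 2·x^2   ⇒   f'(x) = 4·x
  g(x) = atan(x)   ⇒   g'(x) = 1/(x^2 + 1)
  lim(x→0) f'(x)/g'(x) = lim(x→0) (4·x)/(1/(x^2 + 1))
  = 0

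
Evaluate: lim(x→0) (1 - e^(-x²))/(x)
This is a 0/0 indeterminate form.

Apply L'Hôpital's rule: differentiate numerator and denominator separately.
  f(x) = 1 - e^(-x^2)   ⇒   f'(x) = 2·x·e^(-x^2)
  g(x) = x   ⇒   g'(x) = 1
  lim(x→0) f'(x)/g'(x) = lim(x→0) (2·x·e^(-x^2))/(1)
  = 0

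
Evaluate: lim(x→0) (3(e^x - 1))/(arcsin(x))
This is a 0/0 indeterminate form.

Apply L'Hôpital's rule: differentiate numerator and denominator separately.
  f(x) = 3·e^(x) - 3   ⇒   f'(x) = 3·e^(x)
  g(x) = asin(x)   ⇒   g'(x) = 1/sqrt(1 - x^2)
  lim(x→0) f'(x)/g'(x) = lim(x→0) (3·e^(x))/(1/sqrt(1 - x^2))
  = 3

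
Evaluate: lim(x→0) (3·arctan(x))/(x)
This is a 0/0 indeterminate form.

Apply L'Hôpital's rule: differentiate numerator and denominator separately.
  f(x) = 3·atan(x)   ⇒   f'(x) = 3/(x^2 + 1)
  g(x) = x   ⇒   g'(x) = 1
  lim(x→0) f'(x)/g'(x) = lim(x→0) (3/(x^2 + 1))/(1)
  = 3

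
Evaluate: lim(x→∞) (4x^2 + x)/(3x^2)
This is an ∞/∞ indeterminate form.

Apply L'Hôpital's rule: differentiate numerator and denominator separately.
  f(x) = 4·x^2 + x   ⇒   f'(x) = 8·x + 1
  g(x) = 3·x^2   ⇒   g'(x) = 6·x
  lim(x→∞) f'(x)/g'(x) = lim(x→∞) (8·x + 1)/(6·x)
  = 4/3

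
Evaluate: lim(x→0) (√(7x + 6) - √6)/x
This is a standard limit.

Factor or rationalize the expression:
  lim(x→0) (√(7x + 6) - √6)/x = 7·sqrt(6)/12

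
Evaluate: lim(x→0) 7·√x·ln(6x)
This is a 0·∞ indeterminate form.

Rewrite 0·∞ as a quotient (0/0 or ∞/∞ form), then apply L'Hôpital's rule:
  lim(x→0) 7·√x·ln(6x) = 0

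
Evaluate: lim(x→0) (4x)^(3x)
This is an exponential indeterminate form.

For exponential indeterminate forms, take the natural log:
  Let L = lim(x→0) (4x)^(3x)
  Then ln(L) = lim(x→0) [exponent × ln(base)]
  Evaluate using L'Hôpital or standard limits, then exponentiate.
  L = 1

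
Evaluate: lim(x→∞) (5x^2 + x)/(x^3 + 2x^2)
This is an ∞/∞ indeterminate form.

Apply L'Hôpital's rule: differentiate numerator and denominator separately.
  f(x) = 5·x^2 + x   ⇒   f'(x) = 10·x + 1
  g(x) = x^3 + 2·x^2   ⇒   g'(x) = 3·x^2 + 4·x
  lim(x→∞) f'(x)/g'(x) = lim(x→∞) (10·x + 1)/(3·x^2 + 4·x)
  = 0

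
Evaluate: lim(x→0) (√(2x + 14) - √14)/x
This is a standard limit.

Factor or rationalize the expression:
  lim(x→0) (√(2x + 14) - √14)/x = sqrt(14)/14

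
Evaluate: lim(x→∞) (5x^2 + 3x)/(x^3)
This is an ∞/∞ indeterminate form.

Apply L'Hôpital's rule: differentiate numerator and denominator separately.
  f(x) = 5·x^2 + 3·x   ⇒   f'(x) = 10·x + 3
  g(x) = x^3   ⇒   g'(x) = 3·x^2
  lim(x→∞) f'(x)/g'(x) = lim(x→∞) (10·x + 3)/(3·x^2)
  = 0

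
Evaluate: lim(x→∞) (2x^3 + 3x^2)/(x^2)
This is an ∞/∞ indeterminate form.

Apply L'Hôpital's rule: differentiate numerator and denominator separately.
  f(x) = 2·x^3 + 3·x^2   ⇒   f'(x) = 6·x^2 + 6·x
  g(x) = x^2   ⇒   g'(x) = 2·x
  lim(x→∞) f'(x)/g'(x) = lim(x→∞) (6·x^2 + 6·x)/(2·x)
  = ∞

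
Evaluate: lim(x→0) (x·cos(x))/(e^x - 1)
This is a 0/0 indeterminate form.

Apply L'Hôpital's rule: differentiate numerator and denominator separately.
  f(x) = x·cos(x)   ⇒   f'(x) = -x·sin(x) + cos(x)
  g(x) = e^(x) - 1   ⇒   g'(x) = e^(x)
  lim(x→0) f'(x)/g'(x) = lim(x→0) (-x·sin(x) + cos(x))/(e^(x))
  = 1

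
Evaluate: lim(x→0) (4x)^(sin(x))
This is an exponential indeterminate form.

For exponential indeterminate forms, take the natural log:
  Let L = lim(x→0) (4x)^(sin(x))
  Then ln(L) = lim(x→0) [exponent × ln(base)]
  Evaluate using L'Hôpital or standard limits, then exponentiate.
  L = 1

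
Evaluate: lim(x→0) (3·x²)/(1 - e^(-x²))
This is a 0/0 indeterminate form.

Apply L'Hôpital's rule: differentiate numerator and denominator separately.
  f(x) = 3·x^2   ⇒   f'(x) = 6·x
  g(x) = 1 - e^(-x^2)   ⇒   g'(x) = 2·x·e^(-x^2)
  lim(x→0) f'(x)/g'(x) = lim(x→0) (6·x)/(2·x·e^(-x^2))
  = 3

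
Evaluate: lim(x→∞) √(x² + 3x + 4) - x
This is an ∞-∞ indeterminate form.

Combine fractions or rationalize to convert ∞-∞ to 0/0 form:
  lim(x→∞) √(x² + 3x + 4) - x = 3/2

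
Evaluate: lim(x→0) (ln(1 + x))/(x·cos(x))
This is a 0/0 indeterminate form.

Apply L'Hôpital's rule: differentiate numerator and denominator separately.
  f(x) = ln(x + 1)   ⇒   f'(x) = 1/(x + 1)
  g(x) = x·cos(x)   ⇒   g'(x) = -x·sin(x) + cos(x)
  lim(x→0) f'(x)/g'(x) = lim(x→0) (1/(x + 1))/(-x·sin(x) + cos(x))
  = 1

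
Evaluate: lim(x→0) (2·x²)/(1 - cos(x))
This is a 0/0 indeterminate form.

Apply L'Hôpital's rule: differentiate numerator and denominator separately.
  f(x) = 2·x^2   ⇒   f'(x) = 4·x
  g(x) = 1 - cos(x)   ⇒   g'(x) = sin(x)
  lim(x→0) f'(x)/g'(x) = lim(x→0) (4·x)/(sin(x))
  = 4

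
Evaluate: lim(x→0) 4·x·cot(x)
This is a 0·∞ indeterminate form.

Rewrite 0·∞ as a quotient (0/0 or ∞/∞ form), then apply L'Hôpital's rule:
  lim(x→0) 4·x·cot(x) = 4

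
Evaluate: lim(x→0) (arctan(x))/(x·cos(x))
This is a 0/0 indeterminate form.

Apply L'Hôpital's rule: differentiate numerator and denominator separately.
  f(x) = atan(x)   ⇒   f'(x) = 1/(x^2 + 1)
  g(x) = x·cos(x)   ⇒   g'(x) = -x·sin(x) + cos(x)
  lim(x→0) f'(x)/g'(x) = lim(x→0) (1/(x^2 + 1))/(-x·sin(x) + cos(x))
  = 1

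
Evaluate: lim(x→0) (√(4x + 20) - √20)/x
This is a standard limit.

Factor or rationalize the expression:
  lim(x→0) (√(4x + 20) - √20)/x = sqrt(5)/5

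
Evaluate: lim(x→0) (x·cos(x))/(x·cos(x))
This is a 0/0 indeterminate form.

Apply L'Hôpital's rule: differentiate numerator and denominator separately.
  f(x) = x·cos(x)   ⇒   f'(x) = -x·sin(x) + cos(x)
  g(x) = x·cos(x)   ⇒   g'(x) = -x·sin(x) + cos(x)
  lim(x→0) f'(x)/g'(x) = lim(x→0) (-x·sin(x) + cos(x))/(-x·sin(x) + cos(x))
  = 1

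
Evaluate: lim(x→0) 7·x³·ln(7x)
This is a 0·∞ indeterminate form.

Rewrite 0·∞ as a quotient (0/0 or ∞/∞ form), then apply L'Hôpital's rule:
  lim(x→0) 7·x³·ln(7x) = 0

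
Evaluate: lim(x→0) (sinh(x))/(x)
This is a 0/0 indeterminate form.

Apply L'Hôpital's rule: differentiate numerator and denominator separately.
  f(x) = sinh(x)   ⇒   f'(x) = cosh(x)
  g(x) = x   ⇒   g'(x) = 1
  lim(x→0) f'(x)/g'(x) = lim(x→0) (cosh(x))/(1)
  = 1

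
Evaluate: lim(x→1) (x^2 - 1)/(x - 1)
This is a standard limit.

Factor or rationalize the expression:
  lim(x→1) (x^2 - 1)/(x - 1) = 2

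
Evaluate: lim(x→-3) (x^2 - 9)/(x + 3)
This is a standard limit.

Factor or rationalize the expression:
  lim(x→-3) (x^2 - 9)/(x + 3) = -6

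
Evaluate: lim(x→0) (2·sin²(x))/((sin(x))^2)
This is a 0/0 indeterminate form.

Apply L'Hôpital's rule: differentiate numerator and denominator separately.
  f(x) = 2·sin(x)^2   ⇒   f'(x) = 4·sin(x)·cos(x)
  g(x) = sin(x)^2   ⇒   g'(x) = 2·sin(x)·cos(x)
  lim(x→0) f'(x)/g'(x) = lim(x→0) (4·sin(x)·cos(x))/(2·sin(x)·cos(x))
  = 2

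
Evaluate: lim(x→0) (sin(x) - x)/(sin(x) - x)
This is a 0/0 indeterminate form.

Apply L'Hôpital's rule: differentiate numerator and denominator separately.
  f(x) = -x + sin(x)   ⇒   f'(x) = cos(x) - 1
  g(x) = -x + sin(x)   ⇒   g'(x) = cos(x) - 1
  lim(x→0) f'(x)/g'(x) = lim(x→0) (cos(x) - 1)/(cos(x) - 1)
  = 1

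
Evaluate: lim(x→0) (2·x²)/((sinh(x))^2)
This is a 0/0 indeterminate form.

Apply L'Hôpital's rule: differentiate numerator and denominator separately.
  f(x) = 2·x^2   ⇒   f'(x) = 4·x
  g(x) = sinh(x)^2   ⇒   g'(x) = 2·sinh(x)·cosh(x)
  lim(x→0) f'(x)/g'(x) = lim(x→0) (4·x)/(2·sinh(x)·cosh(x))
  = 2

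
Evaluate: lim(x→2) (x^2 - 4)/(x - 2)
This is a standard limit.

Factor or rationalize the expression:
  lim(x→2) (x^2 - 4)/(x - 2) = 4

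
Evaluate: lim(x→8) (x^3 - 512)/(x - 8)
This is a standard limit.

Factor or rationalize the expression:
  lim(x→8) (x^3 - 512)/(x - 8) = 192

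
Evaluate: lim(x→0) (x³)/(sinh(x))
This is a 0/0 indeterminate form.

Apply L'Hôpital's rule: differentiate numerator and denominator separately.
  f(x) = x^3   ⇒   f'(x) = 3·x^2
  g(x) = sinh(x)   ⇒   g'(x) = cosh(x)
  lim(x→0) f'(x)/g'(x) = lim(x→0) (3·x^2)/(cosh(x))
  = 0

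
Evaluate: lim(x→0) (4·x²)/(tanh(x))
This is a 0/0 indeterminate form.

Apply L'Hôpital's rule: differentiate numerator and denominator separately.
  f(x) = 4·x^2   ⇒   f'(x) = 8·x
  g(x) = tanh(x)   ⇒   g'(x) = 1 - tanh(x)^2
  lim(x→0) f'(x)/g'(x) = lim(x→0) (8·x)/(1 - tanh(x)^2)
  = 0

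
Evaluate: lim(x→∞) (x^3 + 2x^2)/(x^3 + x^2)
This is an ∞/∞ indeterminate form.

Apply L'Hôpital's rule: differentiate numerator and denominator separately.
  f(x) = x^3 + 2·x^2   ⇒   f'(x) = 3·x^2 + 4·x
  g(x) = x^3 + x^2   ⇒   g'(x) = 3·x^2 + 2·x
  lim(x→∞) f'(x)/g'(x) = lim(x→∞) (3·x^2 + 4·x)/(3·x^2 + 2·x)
  = 1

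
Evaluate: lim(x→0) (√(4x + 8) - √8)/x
This is a standard limit.

Factor or rationalize the expression:
  lim(x→0) (√(4x + 8) - √8)/x = sqrt(2)/2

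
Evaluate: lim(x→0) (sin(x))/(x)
This is a 0/0 indeterminate form.

Apply L'Hôpital's rule: differentiate numerator and denominator separately.
  f(x) = sin(x)   ⇒   f'(x) = cos(x)
  g(x) = x   ⇒   g'(x) = 1
  lim(x→0) f'(x)/g'(x) = lim(x→0) (cos(x))/(1)
  = 1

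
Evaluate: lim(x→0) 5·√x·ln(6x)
This is a 0·∞ indeterminate form.

Rewrite 0·∞ as a quotient (0/0 or ∞/∞ form), then apply L'Hôpital's rule:
  lim(x→0) 5·√x·ln(6x) = 0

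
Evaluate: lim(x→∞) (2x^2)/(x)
This is an ∞/∞ indeterminate form.

Apply L'Hôpital's rule: differentiate numerator and denominator separately.
  f(x) = 2·x^2   ⇒   f'(x) = 4·x
  g(x) = x   ⇒   g'(x) = 1
  lim(x→∞) f'(x)/g'(x) = lim(x→∞) (4·x)/(1)
  = ∞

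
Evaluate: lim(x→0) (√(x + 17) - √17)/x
This is a standard limit.

Factor or rationalize the expression:
  lim(x→0) (√(x + 17) - √17)/x = sqrt(17)/34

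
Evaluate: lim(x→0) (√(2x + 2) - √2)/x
This is a standard limit.

Factor or rationalize the expression:
  lim(x→0) (√(2x + 2) - √2)/x = sqrt(2)/2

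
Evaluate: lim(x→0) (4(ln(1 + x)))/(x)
This is a 0/0 indeterminate form.

Apply L'Hôpital's rule: differentiate numerator and denominator separately.
  f(x) = 4·ln(x + 1)   ⇒   f'(x) = 4/(x + 1)
  g(x) = x   ⇒   g'(x) = 1
  lim(x→0) f'(x)/g'(x) = lim(x→0) (4/(x + 1))/(1)
  = 4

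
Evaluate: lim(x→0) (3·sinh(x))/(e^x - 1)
This is a 0/0 indeterminate form.

Apply L'Hôpital's rule: differentiate numerator and denominator separately.
  f(x) = 3·sinh(x)   ⇒   f'(x) = 3·cosh(x)
  g(x) = e^(x) - 1   ⇒   g'(x) = e^(x)
  lim(x→0) f'(x)/g'(x) = lim(x→0) (3·cosh(x))/(e^(x))
  = 3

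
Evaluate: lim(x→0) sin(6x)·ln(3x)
This is a 0·∞ indeterminate form.

Rewrite 0·∞ as a quotient (0/0 or ∞/∞ form), then apply L'Hôpital's rule:
  lim(x→0) sin(6x)·ln(3x) = 0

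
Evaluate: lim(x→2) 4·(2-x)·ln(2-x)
This is a 0·∞ indeterminate form.

Rewrite 0·∞ as a quotient (0/0 or ∞/∞ form), then apply L'Hôpital's rule:
  lim(x→2) 4·(2-x)·ln(2-x) = 0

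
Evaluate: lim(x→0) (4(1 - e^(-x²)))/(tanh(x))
This is a 0/0 indeterminate form.

Apply L'Hôpital's rule: differentiate numerator and denominator separately.
  f(x) = 4 - 4·e^(-x^2)   ⇒   f'(x) = 8·x·e^(-x^2)
  g(x) = tanh(x)   ⇒   g'(x) = 1 - tanh(x)^2
  lim(x→0) f'(x)/g'(x) = lim(x→0) (8·x·e^(-x^2))/(1 - tanh(x)^2)
  = 0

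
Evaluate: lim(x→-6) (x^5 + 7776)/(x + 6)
This is a standard limit.

Factor or rationalize the expression:
  lim(x→-6) (x^5 + 7776)/(x + 6) = 6480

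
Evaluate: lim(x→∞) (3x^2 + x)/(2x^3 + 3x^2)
This is an ∞/∞ indeterminate form.

Apply L'Hôpital's rule: differentiate numerator and denominator separately.
  f(x) = 3·x^2 + x   ⇒   f'(x) = 6·x + 1
  g(x) = 2·x^3 + 3·x^2   ⇒   g'(x) = 6·x^2 + 6·x
  lim(x→∞) f'(x)/g'(x) = lim(x→∞) (6·x + 1)/(6·x^2 + 6·x)
  = 0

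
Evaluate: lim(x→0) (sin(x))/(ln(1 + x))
This is a 0/0 indeterminate form.

Apply L'Hôpital's rule: differentiate numerator and denominator separately.
  f(x) = sin(x)   ⇒   f'(x) = cos(x)
  g(x) = ln(x + 1)   ⇒   g'(x) = 1/(x + 1)
  lim(x→0) f'(x)/g'(x) = lim(x→0) (cos(x))/(1/(x + 1))
  = 1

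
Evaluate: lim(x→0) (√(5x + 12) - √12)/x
This is a standard limit.

Factor or rationalize the expression:
  lim(x→0) (√(5x + 12) - √12)/x = 5·sqrt(3)/12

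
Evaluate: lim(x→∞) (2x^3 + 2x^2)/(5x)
This is an ∞/∞ indeterminate form.

Apply L'Hôpital's rule: differentiate numerator and denominator separately.
  f(x) = 2·x^3 + 2·x^2   ⇒   f'(x) = 6·x^2 + 4·x
  g(x) = 5·x   ⇒   g'(x) = 5
  lim(x→∞) f'(x)/g'(x) = lim(x→∞) (6·x^2 + 4·x)/(5)
  = ∞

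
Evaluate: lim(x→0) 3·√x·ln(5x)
This is a 0·∞ indeterminate form.

Rewrite 0·∞ as a quotient (0/0 or ∞/∞ form), then apply L'Hôpital's rule:
  lim(x→0) 3·√x·ln(5x) = 0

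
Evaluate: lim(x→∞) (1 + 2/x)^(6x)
This is an exponential indeterminate form.

For exponential indeterminate forms, take the natural log:
  Let L = lim(x→∞) (1 + 2/x)^(6x)
  Then ln(L) = lim(x→∞) [exponent × ln(base)]
  Evaluate using L'Hôpital or standard limits, then exponentiate.
  L = e^(12)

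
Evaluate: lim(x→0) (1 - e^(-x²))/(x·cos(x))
This is a 0/0 indeterminate form.

Apply L'Hôpital's rule: differentiate numerator and denominator separately.
  f(x) = 1 - e^(-x^2)   ⇒   f'(x) = 2·x·e^(-x^2)
  g(x) = x·cos(x)   ⇒   g'(x) = -x·sin(x) + cos(x)
  lim(x→0) f'(x)/g'(x) = lim(x→0) (2·x·e^(-x^2))/(-x·sin(x) + cos(x))
  = 0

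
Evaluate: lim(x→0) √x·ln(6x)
This is a 0·∞ indeterminate form.

Rewrite 0·∞ as a quotient (0/0 or ∞/∞ form), then apply L'Hôpital's rule:
  lim(x→0) √x·ln(6x) = 0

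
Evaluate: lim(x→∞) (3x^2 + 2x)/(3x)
This is an ∞/∞ indeterminate form.

Apply L'Hôpital's rule: differentiate numerator and denominator separately.
  f(x) = 3·x^2 + 2·x   ⇒   f'(x) = 6·x + 2
  g(x) = 3·x   ⇒   g'(x) = 3
  lim(x→∞) f'(x)/g'(x) = lim(x→∞) (6·x + 2)/(3)
  = ∞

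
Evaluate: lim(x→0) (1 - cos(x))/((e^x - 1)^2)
This is a 0/0 indeterminate form.

Apply L'Hôpital's rule: differentiate numerator and denominator separately.
  f(x) = 1 - cos(x)   ⇒   f'(x) = sin(x)
  g(x) = (e^(x) - 1)^2   ⇒   g'(x) = 2·(e^(x) - 1)·e^(x)
  lim(x→0) f'(x)/g'(x) = lim(x→0) (sin(x))/(2·(e^(x) - 1)·e^(x))
  = 1/2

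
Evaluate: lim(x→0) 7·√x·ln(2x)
This is a 0·∞ indeterminate form.

Rewrite 0·∞ as a quotient (0/0 or ∞/∞ form), then apply L'Hôpital's rule:
  lim(x→0) 7·√x·ln(2x) = 0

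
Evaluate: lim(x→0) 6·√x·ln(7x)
This is a 0·∞ indeterminate form.

Rewrite 0·∞ as a quotient (0/0 or ∞/∞ form), then apply L'Hôpital's rule:
  lim(x→0) 6·√x·ln(7x) = 0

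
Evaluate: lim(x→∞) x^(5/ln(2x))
This is an exponential indeterminate form.

For exponential indeterminate forms, take the natural log:
  Let L = lim(x→∞) x^(5/ln(2x))
  Then ln(L) = lim(x→∞) [exponent × ln(base)]
  Evaluate using L'Hôpital or standard limits, then exponentiate.
  L = e^(5)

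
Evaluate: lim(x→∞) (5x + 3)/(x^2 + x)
This is an ∞/∞ indeterminate form.

Apply L'Hôpital's rule: differentiate numerator and denominator separately.
  f(x) = 5·x + 3   ⇒   f'(x) = 5
  g(x) = x^2 + x   ⇒   g'(x) = 2·x + 1
  lim(x→∞) f'(x)/g'(x) = lim(x→∞) (5)/(2·x + 1)
  = 0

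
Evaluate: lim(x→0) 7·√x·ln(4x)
This is a 0·∞ indeterminate form.

Rewrite 0·∞ as a quotient (0/0 or ∞/∞ form), then apply L'Hôpital's rule:
  lim(x→0) 7·√x·ln(4x) = 0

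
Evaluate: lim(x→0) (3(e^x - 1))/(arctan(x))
This is a 0/0 indeterminate form.

Apply L'Hôpital's rule: differentiate numerator and denominator separately.
  f(x) = 3·e^(x) - 3   ⇒   f'(x) = 3·e^(x)
  g(x) = atan(x)   ⇒   g'(x) = 1/(x^2 + 1)
  lim(x→0) f'(x)/g'(x) = lim(x→0) (3·e^(x))/(1/(x^2 + 1))
  = 3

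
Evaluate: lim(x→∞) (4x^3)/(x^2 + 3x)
This is an ∞/∞ indeterminate form.

Apply L'Hôpital's rule: differentiate numerator and denominator separately.
  f(x) = 4·x^3   ⇒   f'(x) = 12·x^2
  g(x) = x^2 + 3·x   ⇒   g'(x) = 2·x + 3
  lim(x→∞) f'(x)/g'(x) = lim(x→∞) (12·x^2)/(2·x + 3)
  = ∞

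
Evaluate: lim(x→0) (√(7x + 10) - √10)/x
This is a standard limit.

Factor or rationalize the expression:
  lim(x→0) (√(7x + 10) - √10)/x = 7·sqrt(10)/20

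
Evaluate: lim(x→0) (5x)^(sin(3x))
This is an exponential indeterminate form.

For exponential indeterminate forms, take the natural log:
  Let L = lim(x→0) (5x)^(sin(3x))
  Then ln(L) = lim(x→0) [exponent × ln(base)]
  Evaluate using L'Hôpital or standard limits, then exponentiate.
  L = 1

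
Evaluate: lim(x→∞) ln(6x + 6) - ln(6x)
This is an ∞-∞ indeterminate form.

Combine fractions or rationalize to convert ∞-∞ to 0/0 form:
  lim(x→∞) ln(6x + 6) - ln(6x) = 0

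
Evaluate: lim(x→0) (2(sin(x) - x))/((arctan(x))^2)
This is a 0/0 indeterminate form.

Apply L'Hôpital's rule: differentiate numerator and denominator separately.
  f(x) = -2·x + 2·sin(x)   ⇒   f'(x) = 2·cos(x) - 2
  g(x) = atan(x)^2   ⇒   g'(x) = 2·atan(x)/(x^2 + 1)
  lim(x→0) f'(x)/g'(x) = lim(x→0) (2·cos(x) - 2)/(2·atan(x)/(x^2 + 1))
  = 0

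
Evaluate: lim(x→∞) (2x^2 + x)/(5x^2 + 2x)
This is an ∞/∞ indeterminate form.

Apply L'Hôpital's rule: differentiate numerator and denominator separately.
  f(x) = 2·x^2 + x   ⇒   f'(x) = 4·x + 1
  g(x) = 5·x^2 + 2·x   ⇒   g'(x) = 10·x + 2
  lim(x→∞) f'(x)/g'(x) = lim(x→∞) (4·x + 1)/(10·x + 2)
  = 2/5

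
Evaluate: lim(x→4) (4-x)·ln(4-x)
This is a 0·∞ indeterminate form.

Rewrite 0·∞ as a quotient (0/0 or ∞/∞ form), then apply L'Hôpital's rule:
  lim(x→4) (4-x)·ln(4-x) = 0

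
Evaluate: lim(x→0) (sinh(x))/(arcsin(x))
This is a 0/0 indeterminate form.

Apply L'Hôpital's rule: differentiate numerator and denominator separately.
  f(x) = sinh(x)   ⇒   f'(x) = cosh(x)
  g(x) = asin(x)   ⇒   g'(x) = 1/sqrt(1 - x^2)
  lim(x→0) f'(x)/g'(x) = lim(x→0) (cosh(x))/(1/sqrt(1 - x^2))
  = 1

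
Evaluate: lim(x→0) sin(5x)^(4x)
This is an exponential indeterminate form.

For exponential indeterminate forms, take the natural log:
  Let L = lim(x→0) sin(5x)^(4x)
  Then ln(L) = lim(x→0) [exponent × ln(base)]
  Evaluate using L'Hôpital or standard limits, then exponentiate.
  L = 1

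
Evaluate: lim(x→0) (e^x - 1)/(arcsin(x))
This is a 0/0 indeterminate form.

Apply L'Hôpital's rule: differentiate numerator and denominator separately.
  f(x) = e^(x) - 1   ⇒   f'(x) = e^(x)
  g(x) = asin(x)   ⇒   g'(x) = 1/sqrt(1 - x^2)
  lim(x→0) f'(x)/g'(x) = lim(x→0) (e^(x))/(1/sqrt(1 - x^2))
  = 1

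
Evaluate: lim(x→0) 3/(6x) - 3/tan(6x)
This is an ∞-∞ indeterminate form.

Combine fractions or rationalize to convert ∞-∞ to 0/0 form:
  lim(x→0) 3/(6x) - 3/tan(6x) = 0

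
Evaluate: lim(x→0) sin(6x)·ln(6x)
This is a 0·∞ indeterminate form.

Rewrite 0·∞ as a quotient (0/0 or ∞/∞ form), then apply L'Hôpital's rule:
  lim(x→0) sin(6x)·ln(6x) = 0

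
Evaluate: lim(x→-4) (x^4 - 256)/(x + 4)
This is a standard limit.

Factor or rationalize the expression:
  lim(x→-4) (x^4 - 256)/(x + 4) = -256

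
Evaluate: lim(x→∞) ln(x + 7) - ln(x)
This is an ∞-∞ indeterminate form.

Combine fractions or rationalize to convert ∞-∞ to 0/0 form:
  lim(x→∞) ln(x + 7) - ln(x) = 0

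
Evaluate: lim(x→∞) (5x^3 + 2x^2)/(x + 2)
This is an ∞/∞ indeterminate form.

Apply L'Hôpital's rule: differentiate numerator and denominator separately.
  f(x) = 5·x^3 + 2·x^2   ⇒   f'(x) = 15·x^2 + 4·x
  g(x) = x + 2   ⇒   g'(x) = 1
  lim(x→∞) f'(x)/g'(x) = lim(x→∞) (15·x^2 + 4·x)/(1)
  = ∞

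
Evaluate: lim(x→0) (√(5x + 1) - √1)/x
This is a standard limit.

Factor or rationalize the expression:
  lim(x→0) (√(5x + 1) - √1)/x = 5/2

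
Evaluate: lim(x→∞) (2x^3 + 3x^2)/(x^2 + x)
This is an ∞/∞ indeterminate form.

Apply L'Hôpital's rule: differentiate numerator and denominator separately.
  f(x) = 2·x^3 + 3·x^2   ⇒   f'(x) = 6·x^2 + 6·x
  g(x) = x^2 + x   ⇒   g'(x) = 2·x + 1
  lim(x→∞) f'(x)/g'(x) = lim(x→∞) (6·x^2 + 6·x)/(2·x + 1)
  = ∞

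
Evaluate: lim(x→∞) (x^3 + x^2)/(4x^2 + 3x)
This is an ∞/∞ indeterminate form.

Apply L'Hôpital's rule: differentiate numerator and denominator separately.
  f(x) = x^3 + x^2   ⇒   f'(x) = 3·x^2 + 2·x
  g(x) = 4·x^2 + 3·x   ⇒   g'(x) = 8·x + 3
  lim(x→∞) f'(x)/g'(x) = lim(x→∞) (3·x^2 + 2·x)/(8·x + 3)
  = ∞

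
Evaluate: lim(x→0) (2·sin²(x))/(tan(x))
This is a 0/0 indeterminate form.

Apply L'Hôpital's rule: differentiate numerator and denominator separately.
  f(x) = 2·sin(x)^2   ⇒   f'(x) = 4·sin(x)·cos(x)
  g(x) = tan(x)   ⇒   g'(x) = tan(x)^2 + 1
  lim(x→0) f'(x)/g'(x) = lim(x→0) (4·sin(x)·cos(x))/(tan(x)^2 + 1)
  = 0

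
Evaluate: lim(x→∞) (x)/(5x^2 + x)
This is an ∞/∞ indeterminate form.

Apply L'Hôpital's rule: differentiate numerator and denominator separately.
  f(x) = x   ⇒   f'(x) = 1
  g(x) = 5·x^2 + x   ⇒   g'(x) = 10·x + 1
  lim(x→∞) f'(x)/g'(x) = lim(x→∞) (1)/(10·x + 1)
  = 0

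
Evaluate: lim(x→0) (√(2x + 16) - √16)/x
This is a standard limit.

Factor or rationalize the expression:
  lim(x→0) (√(2x + 16) - √16)/x = 1/4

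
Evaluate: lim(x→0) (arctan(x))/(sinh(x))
This is a 0/0 indeterminate form.

Apply L'Hôpital's rule: differentiate numerator and denominator separately.
  f(x) = atan(x)   ⇒   f'(x) = 1/(x^2 + 1)
  g(x) = sinh(x)   ⇒   g'(x) = cosh(x)
  lim(x→0) f'(x)/g'(x) = lim(x→0) (1/(x^2 + 1))/(cosh(x))
  = 1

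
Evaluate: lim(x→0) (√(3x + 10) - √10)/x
This is a standard limit.

Factor or rationalize the expression:
  lim(x→0) (√(3x + 10) - √10)/x = 3·sqrt(10)/20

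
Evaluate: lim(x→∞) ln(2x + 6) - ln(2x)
This is an ∞-∞ indeterminate form.

Combine fractions or rationalize to convert ∞-∞ to 0/0 form:
  lim(x→∞) ln(2x + 6) - ln(2x) = 0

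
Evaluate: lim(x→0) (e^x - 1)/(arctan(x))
This is a 0/0 indeterminate form.

Apply L'Hôpital's rule: differentiate numerator and denominator separately.
  f(x) = e^(x) - 1   ⇒   f'(x) = e^(x)
  g(x) = atan(x)   ⇒   g'(x) = 1/(x^2 + 1)
  lim(x→0) f'(x)/g'(x) = lim(x→0) (e^(x))/(1/(x^2 + 1))
  = 1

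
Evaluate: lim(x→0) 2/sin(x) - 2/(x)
This is an ∞-∞ indeterminate form.

Combine fractions or rationalize to convert ∞-∞ to 0/0 form:
  lim(x→0) 2/sin(x) - 2/(x) = 0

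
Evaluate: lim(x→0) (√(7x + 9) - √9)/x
This is a standard limit.

Factor or rationalize the expression:
  lim(x→0) (√(7x + 9) - √9)/x = 7/6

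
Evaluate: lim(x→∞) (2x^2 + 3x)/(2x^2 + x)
This is an ∞/∞ indeterminate form.

Apply L'Hôpital's rule: differentiate numerator and denominator separately.
  f(x) = 2·x^2 + 3·x   ⇒   f'(x) = 4·x + 3
  g(x) = 2·x^2 + x   ⇒   g'(x) = 4·x + 1
  lim(x→∞) f'(x)/g'(x) = lim(x→∞) (4·x + 3)/(4·x + 1)
  = 1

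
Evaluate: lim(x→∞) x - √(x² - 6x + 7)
This is an ∞-∞ indeterminate form.

Combine fractions or rationalize to convert ∞-∞ to 0/0 form:
  lim(x→∞) x - √(x² - 6x + 7) = 3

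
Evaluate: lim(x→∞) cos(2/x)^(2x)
This is an exponential indeterminate form.

For exponential indeterminate forms, take the natural log:
  Let L = lim(x→∞) cos(2/x)^(2x)
  Then ln(L) = lim(x→∞) [exponent × ln(base)]
  Evaluate using L'Hôpital or standard limits, then exponentiate.
  L = 1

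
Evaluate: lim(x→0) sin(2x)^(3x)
This is an exponential indeterminate form.

For exponential indeterminate forms, take the natural log:
  Let L = lim(x→0) sin(2x)^(3x)
  Then ln(L) = lim(x→0) [exponent × ln(base)]
  Evaluate using L'Hôpital or standard limits, then exponentiate.
  L = 1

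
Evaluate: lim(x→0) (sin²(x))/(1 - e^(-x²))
This is a 0/0 indeterminate form.

Apply L'Hôpital's rule: differentiate numerator and denominator separately.
  f(x) = sin(x)^2   ⇒   f'(x) = 2·sin(x)·cos(x)
  g(x) = 1 - e^(-x^2)   ⇒   g'(x) = 2·x·e^(-x^2)
  lim(x→0) f'(x)/g'(x) = lim(x→0) (2·sin(x)·cos(x))/(2·x·e^(-x^2))
  = 1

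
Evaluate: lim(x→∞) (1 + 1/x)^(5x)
This is an exponential indeterminate form.

For exponential indeterminate forms, take the natural log:
  Let L = lim(x→∞) (1 + 1/x)^(5x)
  Then ln(L) = lim(x→∞) [exponent × ln(base)]
  Evaluate using L'Hôpital or standard limits, then exponentiate.
  L = e^(5)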